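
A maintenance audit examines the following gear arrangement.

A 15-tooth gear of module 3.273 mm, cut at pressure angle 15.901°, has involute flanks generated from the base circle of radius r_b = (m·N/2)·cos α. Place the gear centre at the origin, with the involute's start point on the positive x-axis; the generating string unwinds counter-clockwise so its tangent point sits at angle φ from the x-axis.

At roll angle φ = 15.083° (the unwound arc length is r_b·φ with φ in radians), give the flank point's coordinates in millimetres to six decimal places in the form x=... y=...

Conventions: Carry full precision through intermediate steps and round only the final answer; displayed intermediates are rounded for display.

topology: single-mesh involute geometry — m = 3.273, N = 15
pitch radius r_p = m·N/2 = 3.273·15/2 = 24.547500
base radius r_b = r_p·cos α = 24.547500·cos 15.901° = 23.608227
roll angle φ = 15.083° = 0.26324801 rad
x = r_b·(cos φ + φ·sin φ) = 24.412129
y = r_b·(sin φ − φ·cos φ) = 0.142569

x=24.412129 y=0.142569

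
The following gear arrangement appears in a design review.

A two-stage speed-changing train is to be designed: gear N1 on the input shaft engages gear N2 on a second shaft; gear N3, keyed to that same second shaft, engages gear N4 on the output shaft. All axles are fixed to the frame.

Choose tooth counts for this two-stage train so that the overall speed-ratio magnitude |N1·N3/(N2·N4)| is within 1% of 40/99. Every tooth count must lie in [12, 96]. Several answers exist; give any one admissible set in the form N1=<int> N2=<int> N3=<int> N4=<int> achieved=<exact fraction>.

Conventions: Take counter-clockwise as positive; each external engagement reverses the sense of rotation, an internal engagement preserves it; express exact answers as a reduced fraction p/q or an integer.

N1=12 N2=18 N3=20 N4=33 achieved=40/99

design class (target 40/99): fixed-axis compound train
target = 40/99 in lowest terms: an exact hit needs N1·N3 = k·40 and N2·N4 = k·99 for one integer k, every count in [12, 96]; additionally prefer no 1:1 stage (N1 ≠ N2, N3 ≠ N4)
k = 1…5: no 1:1-free in-range split of k·40 and k·99 into factor pairs; take k = 6
k = 6: N1·N3 = 240 = 12·20, N2·N4 = 594 = 18·33
achieved = 12·20/(18·33) = 40/99; |achieved − target| = 0 ≤ 2/495 ✓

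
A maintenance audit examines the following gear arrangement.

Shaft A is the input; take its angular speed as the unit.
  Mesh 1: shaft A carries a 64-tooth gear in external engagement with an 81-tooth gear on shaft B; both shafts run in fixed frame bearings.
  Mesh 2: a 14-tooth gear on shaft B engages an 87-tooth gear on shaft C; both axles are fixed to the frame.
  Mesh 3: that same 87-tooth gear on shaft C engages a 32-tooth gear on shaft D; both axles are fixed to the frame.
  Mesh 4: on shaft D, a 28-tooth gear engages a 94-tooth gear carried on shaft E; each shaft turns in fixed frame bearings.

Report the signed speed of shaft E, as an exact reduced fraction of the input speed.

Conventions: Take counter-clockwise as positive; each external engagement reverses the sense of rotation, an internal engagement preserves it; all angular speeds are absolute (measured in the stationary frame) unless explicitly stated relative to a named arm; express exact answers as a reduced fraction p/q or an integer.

392/3807

4-mesh fixed-axis compound train (all bearings frame-fixed)
mesh 1 [64T→81T]: |ω|/ω_in = 1×64/81 = 64/81, sense flips to −
mesh 2 [14T→87T]: |ω|/ω_in = (64/81)×14/87 = 896/7047, sense flips to +
mesh 3 [87T→32T]: |ω|/ω_in = (896/7047)×87/32 = 28/81, sense flips to −
mesh 4 [28T→94T]: |ω|/ω_in = (28/81)×28/94 = 392/3807, sense flips to +
signed output speed (× input speed) = 392/3807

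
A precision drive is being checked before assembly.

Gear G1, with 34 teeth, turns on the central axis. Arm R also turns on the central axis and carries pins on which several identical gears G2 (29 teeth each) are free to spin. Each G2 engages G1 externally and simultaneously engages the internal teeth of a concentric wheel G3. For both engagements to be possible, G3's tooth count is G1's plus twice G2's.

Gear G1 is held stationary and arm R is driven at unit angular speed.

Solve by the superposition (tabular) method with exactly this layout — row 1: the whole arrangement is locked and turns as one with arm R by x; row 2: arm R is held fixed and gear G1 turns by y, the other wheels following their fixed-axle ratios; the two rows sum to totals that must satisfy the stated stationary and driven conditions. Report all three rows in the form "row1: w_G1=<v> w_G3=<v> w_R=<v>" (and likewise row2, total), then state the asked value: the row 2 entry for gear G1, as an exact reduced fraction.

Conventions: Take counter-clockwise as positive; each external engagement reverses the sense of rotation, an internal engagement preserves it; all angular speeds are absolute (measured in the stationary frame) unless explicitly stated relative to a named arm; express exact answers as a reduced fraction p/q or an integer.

row1: w_G1=1 w_G3=1 w_R=1
row2: w_G1=-1 w_G3=17/46 w_R=0
total: w_G1=0 w_G3=63/46 w_R=1
asked value: -1

class = planetary set [G3 = 34+2·29 = 92; Willis about the carrier]
row 1 (train locked, turned with arm): all members turn x
row 2 (arm held, sun turns y): ω_ring = −(34/92)·y, ω_arm = 0
boundary: total ω_sun = x + y = 0 and total ω_arm = x = 1  ⇒  y = -1, x = 1
row 2 ring = −(34/92)·(-1) = 17/46
totals (row 1 + row 2): sun 1 + (-1) = 0, ring 1 + 17/46 = 63/46, arm 1 + 0 = 1
asked cell (row2, sun) = -1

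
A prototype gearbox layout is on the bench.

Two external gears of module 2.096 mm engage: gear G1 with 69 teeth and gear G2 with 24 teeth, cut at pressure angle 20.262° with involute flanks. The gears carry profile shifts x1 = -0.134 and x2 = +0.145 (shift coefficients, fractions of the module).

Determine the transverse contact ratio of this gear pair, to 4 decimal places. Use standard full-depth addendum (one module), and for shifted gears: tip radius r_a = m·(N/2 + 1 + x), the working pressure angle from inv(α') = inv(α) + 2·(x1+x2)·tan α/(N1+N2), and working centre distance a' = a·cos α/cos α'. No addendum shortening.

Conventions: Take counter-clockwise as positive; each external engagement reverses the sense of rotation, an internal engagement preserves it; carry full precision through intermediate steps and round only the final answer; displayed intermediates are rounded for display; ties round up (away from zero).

single-mesh involute tooth geometry (69T engaging 24T at module 2.096)
base radii: r_b1 = 67.837248, r_b2 = 23.595565
tip radii: r_a1 = 74.127136, r_a2 = 27.551920
inv(α') = inv(20.262°) + 2·(-0.134+0.145)·tan α/(69+24) = 0.01560615  ⇒  α' = 20.29864°
a' = a·cos α / cos α' = 97.4640·cos 20.262°/cos 20.29864° = 97.487036
action lengths: √(r_a1²−r_b1²) = 29.882102, √(r_a2²−r_b2²) = 14.225246
base pitch p_b = π·m·cos α = 6.177304
CR = (29.882102 + 14.225246 − 97.487036·sin 20.29864°)/6.177304 = 1.665416
contact ratio ≈ 1.6654

1.6654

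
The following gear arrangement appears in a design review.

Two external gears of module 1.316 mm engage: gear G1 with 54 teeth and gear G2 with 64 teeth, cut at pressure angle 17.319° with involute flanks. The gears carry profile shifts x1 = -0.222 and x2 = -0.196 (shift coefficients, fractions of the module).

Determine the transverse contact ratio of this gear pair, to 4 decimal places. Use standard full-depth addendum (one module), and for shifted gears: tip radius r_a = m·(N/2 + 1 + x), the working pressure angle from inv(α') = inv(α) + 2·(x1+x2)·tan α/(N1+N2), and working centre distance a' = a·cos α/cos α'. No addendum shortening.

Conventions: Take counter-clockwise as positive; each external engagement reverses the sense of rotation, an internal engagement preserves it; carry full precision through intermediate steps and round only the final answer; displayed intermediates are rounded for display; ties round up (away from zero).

topology: single-mesh involute geometry — m = 1.316, 54T/64T pair
base radii: r_b1 = 33.921055, r_b2 = 40.202732
tip radii: r_a1 = 36.555848, r_a2 = 43.170064
inv(α') = inv(17.319°) + 2·(-0.222-0.196)·tan α/(54+64) = 0.00734633  ⇒  α' = 15.89731°
a' = a·cos α / cos α' = 77.6440·cos 17.319°/cos 15.89731° = 77.071448
action lengths: √(r_a1²−r_b1²) = 13.626887, √(r_a2²−r_b2²) = 15.728788
base pitch p_b = π·m·cos α = 3.946894
CR = (13.626887 + 15.728788 − 77.071448·sin 15.89731°)/3.946894 = 2.088914
contact ratio ≈ 2.0889

2.0889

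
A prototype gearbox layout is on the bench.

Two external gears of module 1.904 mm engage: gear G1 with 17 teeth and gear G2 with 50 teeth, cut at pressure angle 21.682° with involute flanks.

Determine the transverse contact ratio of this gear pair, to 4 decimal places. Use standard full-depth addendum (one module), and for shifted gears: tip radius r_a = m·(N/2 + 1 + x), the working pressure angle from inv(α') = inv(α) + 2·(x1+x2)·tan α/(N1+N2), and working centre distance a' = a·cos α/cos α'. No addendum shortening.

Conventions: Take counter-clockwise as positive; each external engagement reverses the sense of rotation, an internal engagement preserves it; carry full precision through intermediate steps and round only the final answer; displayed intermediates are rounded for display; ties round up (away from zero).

1.5678

recognized (one external pair, fixed centres): single-mesh tooth geometry, m = 1.904, N1 = 17, N2 = 50
base radii: r_b1 = 15.038961, r_b2 = 44.232237
tip radii: r_a1 = 18.088000, r_a2 = 49.504000
no profile shift: α' = α, a' = a
action lengths: √(r_a1²−r_b1²) = 10.050145, √(r_a2²−r_b2²) = 22.229602
base pitch p_b = π·m·cos α = 5.558387
CR = (10.050145 + 22.229602 − 63.784000·sin 21.68200°)/5.558387 = 1.567800
contact ratio ≈ 1.5678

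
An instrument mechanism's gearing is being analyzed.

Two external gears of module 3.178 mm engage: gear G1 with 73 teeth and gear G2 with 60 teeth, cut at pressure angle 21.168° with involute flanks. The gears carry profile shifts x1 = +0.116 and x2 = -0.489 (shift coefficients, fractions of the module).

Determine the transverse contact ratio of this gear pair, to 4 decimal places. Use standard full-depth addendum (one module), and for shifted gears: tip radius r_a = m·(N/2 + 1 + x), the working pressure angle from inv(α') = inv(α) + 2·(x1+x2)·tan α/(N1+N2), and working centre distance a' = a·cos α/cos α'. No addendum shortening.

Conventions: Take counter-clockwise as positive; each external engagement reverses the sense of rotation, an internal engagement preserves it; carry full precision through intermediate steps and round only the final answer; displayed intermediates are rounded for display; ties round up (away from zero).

recognized (one external pair, fixed centres): single-mesh tooth geometry, m = 3.178, N1 = 73, N2 = 60
base radii: r_b1 = 108.170175, r_b2 = 88.906993
tip radii: r_a1 = 119.543648, r_a2 = 96.963958
inv(α') = inv(21.168°) + 2·(+0.116-0.489)·tan α/(73+60) = 0.01560876  ⇒  α' = 20.29973°
a' = a·cos α / cos α' = 211.3370·cos 21.168°/cos 20.29973° = 210.128109
action lengths: √(r_a1²−r_b1²) = 50.891031, √(r_a2²−r_b2²) = 38.698265
base pitch p_b = π·m·cos α = 9.310319
CR = (50.891031 + 38.698265 − 210.128109·sin 20.29973°)/9.310319 = 1.792558
contact ratio ≈ 1.7926

1.7926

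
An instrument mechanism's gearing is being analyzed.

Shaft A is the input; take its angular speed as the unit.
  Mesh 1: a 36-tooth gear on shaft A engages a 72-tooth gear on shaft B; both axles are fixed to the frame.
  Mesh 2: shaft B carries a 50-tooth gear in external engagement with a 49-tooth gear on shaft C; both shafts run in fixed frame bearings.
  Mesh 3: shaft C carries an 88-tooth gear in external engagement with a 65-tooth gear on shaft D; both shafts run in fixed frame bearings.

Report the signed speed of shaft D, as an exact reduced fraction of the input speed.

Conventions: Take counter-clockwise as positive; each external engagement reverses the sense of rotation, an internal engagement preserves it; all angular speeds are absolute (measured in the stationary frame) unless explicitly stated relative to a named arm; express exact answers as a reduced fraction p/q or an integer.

-440/637

3-mesh fixed-axis compound train (all bearings frame-fixed)
mesh 1 [36T→72T]: |ω|/ω_in = 1×36/72 = 1/2, sense flips to −
mesh 2 [50T→49T]: |ω|/ω_in = (1/2)×50/49 = 25/49, sense flips to +
mesh 3 [88T→65T]: |ω|/ω_in = (25/49)×88/65 = 440/637, sense flips to −
signed output speed (× input speed) = -440/637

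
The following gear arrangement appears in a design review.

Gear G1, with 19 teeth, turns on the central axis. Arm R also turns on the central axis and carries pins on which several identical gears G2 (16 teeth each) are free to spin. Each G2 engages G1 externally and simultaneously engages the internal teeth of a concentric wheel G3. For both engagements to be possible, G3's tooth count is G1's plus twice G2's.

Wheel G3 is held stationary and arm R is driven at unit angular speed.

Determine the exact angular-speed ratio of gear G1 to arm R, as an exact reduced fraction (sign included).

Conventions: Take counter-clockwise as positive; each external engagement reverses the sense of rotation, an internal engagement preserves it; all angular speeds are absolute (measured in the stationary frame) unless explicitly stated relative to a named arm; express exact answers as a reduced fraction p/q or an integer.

70/19

planetary set (19T centre, 16T on arm, 51T internal) — Willis relation
ring teeth: 19 + 2·16 = 51
19(ω_sun−ω_arm) = −51(ω_ring−ω_arm),  ω_ring = 0, ω_arm = 1
ω_sun = 1 − (51/19)(0−1) = 70/19
ω_out/ω_in = 70/19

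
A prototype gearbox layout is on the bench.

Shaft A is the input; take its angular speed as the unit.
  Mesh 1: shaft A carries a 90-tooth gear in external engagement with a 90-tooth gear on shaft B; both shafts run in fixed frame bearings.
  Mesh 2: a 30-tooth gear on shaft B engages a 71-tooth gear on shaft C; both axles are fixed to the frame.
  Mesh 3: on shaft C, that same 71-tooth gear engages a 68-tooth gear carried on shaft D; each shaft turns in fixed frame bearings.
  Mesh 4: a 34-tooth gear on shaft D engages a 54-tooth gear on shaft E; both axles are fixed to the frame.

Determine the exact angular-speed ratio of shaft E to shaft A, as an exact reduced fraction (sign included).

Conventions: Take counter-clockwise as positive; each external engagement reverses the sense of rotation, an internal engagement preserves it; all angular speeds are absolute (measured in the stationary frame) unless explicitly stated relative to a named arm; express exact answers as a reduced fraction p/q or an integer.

5/18

class = fixed-axis compound train [4 meshes; 4 ratios multiply, 4 sense flips]
mesh 1 [90T→90T]: running ratio 1, sense −
mesh 2 [30T→71T]: running ratio 30/71, sense +
mesh 3 [71T→68T]: running ratio 15/34, sense −
mesh 4 [34T→54T]: running ratio 5/18, sense +
ω_out/ω_in = 5/18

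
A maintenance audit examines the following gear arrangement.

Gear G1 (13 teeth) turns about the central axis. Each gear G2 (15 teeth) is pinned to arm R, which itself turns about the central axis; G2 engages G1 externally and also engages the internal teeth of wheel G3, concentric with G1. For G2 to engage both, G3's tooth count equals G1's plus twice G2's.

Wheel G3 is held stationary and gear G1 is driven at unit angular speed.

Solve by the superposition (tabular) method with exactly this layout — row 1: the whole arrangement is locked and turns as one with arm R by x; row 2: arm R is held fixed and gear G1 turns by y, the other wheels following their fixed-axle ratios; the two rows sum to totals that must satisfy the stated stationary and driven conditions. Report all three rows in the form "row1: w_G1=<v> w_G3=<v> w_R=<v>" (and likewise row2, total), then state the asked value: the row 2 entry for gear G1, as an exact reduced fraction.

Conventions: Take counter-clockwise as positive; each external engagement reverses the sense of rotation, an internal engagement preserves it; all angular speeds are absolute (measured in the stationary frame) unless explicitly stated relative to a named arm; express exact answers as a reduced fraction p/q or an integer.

row1: w_G1=13/56 w_G3=13/56 w_R=13/56
row2: w_G1=43/56 w_G3=-13/56 w_R=0
total: w_G1=1 w_G3=0 w_R=13/56
asked value: 43/56

planetary set (13T centre, 15T on arm, 43T internal) — Willis relation
superposition row 1 [locked train]: every member turns x
row 2: sun turns y, ring = −(13/43)·y, arm 0
boundary: total ω_ring = x − (13/43)·y = 0 and total ω_sun = x + y = 1  ⇒  y = 43/56, x = 13/56
row 2 ring = −(13/43)·43/56 = -13/56
totals (row 1 + row 2): sun 13/56 + 43/56 = 1, ring 13/56 + (-13/56) = 0, arm 13/56 + 0 = 13/56
asked cell (row2, sun) = 43/56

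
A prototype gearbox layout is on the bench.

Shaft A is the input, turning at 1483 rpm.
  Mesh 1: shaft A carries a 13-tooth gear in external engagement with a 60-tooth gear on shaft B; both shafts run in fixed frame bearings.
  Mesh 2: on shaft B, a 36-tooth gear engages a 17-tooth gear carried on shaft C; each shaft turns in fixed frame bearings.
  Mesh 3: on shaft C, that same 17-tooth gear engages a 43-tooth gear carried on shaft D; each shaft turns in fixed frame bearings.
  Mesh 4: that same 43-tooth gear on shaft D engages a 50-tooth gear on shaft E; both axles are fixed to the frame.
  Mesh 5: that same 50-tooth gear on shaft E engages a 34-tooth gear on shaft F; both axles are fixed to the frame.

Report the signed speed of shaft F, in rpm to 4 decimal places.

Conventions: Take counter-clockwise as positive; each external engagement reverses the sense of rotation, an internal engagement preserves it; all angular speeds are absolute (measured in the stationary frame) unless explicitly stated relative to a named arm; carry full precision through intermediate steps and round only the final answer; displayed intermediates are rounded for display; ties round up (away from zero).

5-mesh fixed-axis compound train (all bearings frame-fixed)
mesh 1 [13T→60T]: ω = 1483.0000×13/60 = 321.3167 rpm, sense flips to −
mesh 2 [36T→17T]: ω = 321.3167×36/17 = 680.4353 rpm, sense flips to +
mesh 3 [17T→43T]: ω = 680.4353×17/43 = 269.0093 rpm, sense flips to −
mesh 4 [43T→50T]: ω = 269.0093×43/50 = 231.3480 rpm, sense flips to +
mesh 5 [50T→34T]: ω = 231.3480×50/34 = 340.2176 rpm, sense flips to −
signed output speed = -340.2176 rpm

-340.2176 rpm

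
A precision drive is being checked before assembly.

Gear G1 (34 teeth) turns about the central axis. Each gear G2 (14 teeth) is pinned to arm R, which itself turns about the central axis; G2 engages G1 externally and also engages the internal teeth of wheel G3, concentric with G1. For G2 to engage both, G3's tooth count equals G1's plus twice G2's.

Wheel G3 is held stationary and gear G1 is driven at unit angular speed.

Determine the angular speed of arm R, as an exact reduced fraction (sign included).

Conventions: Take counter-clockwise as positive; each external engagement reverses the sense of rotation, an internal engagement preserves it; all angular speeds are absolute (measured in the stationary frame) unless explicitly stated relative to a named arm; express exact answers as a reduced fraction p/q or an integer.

topology: planetary set — G1 34T / G2 14T / G3 62T, arm = carrier (Willis)
ring teeth: 34 + 2·14 = 62
34(ω_sun−ω_arm) = −62(ω_ring−ω_arm),  ω_ring = 0, ω_sun = 1
34(1−ω_arm) = −62(0−ω_arm)  ⇒  96·ω_arm = 34  ⇒  ω_arm = 17/48
exact speed ratio = 17/48

17/48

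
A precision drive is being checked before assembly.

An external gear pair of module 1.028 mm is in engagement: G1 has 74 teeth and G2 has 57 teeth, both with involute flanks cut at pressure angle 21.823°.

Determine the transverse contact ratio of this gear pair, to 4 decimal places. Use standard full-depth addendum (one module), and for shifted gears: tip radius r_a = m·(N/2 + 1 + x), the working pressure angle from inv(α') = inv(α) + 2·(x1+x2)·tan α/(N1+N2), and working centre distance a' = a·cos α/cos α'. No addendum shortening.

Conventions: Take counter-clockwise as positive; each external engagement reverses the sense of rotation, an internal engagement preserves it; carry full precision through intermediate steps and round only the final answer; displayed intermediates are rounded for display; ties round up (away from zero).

class = single-mesh tooth geometry [involute pair 74T × 57T, m = 1.028]
base radii: r_b1 = 35.310214, r_b2 = 27.198408
tip radii: r_a1 = 39.064000, r_a2 = 30.326000
no profile shift: α' = α, a' = a
action lengths: √(r_a1²−r_b1²) = 16.708827, √(r_a2²−r_b2²) = 13.413161
base pitch p_b = π·m·cos α = 2.998116
CR = (16.708827 + 13.413161 − 67.334000·sin 21.82300°)/2.998116 = 1.698137
contact ratio ≈ 1.6981

1.6981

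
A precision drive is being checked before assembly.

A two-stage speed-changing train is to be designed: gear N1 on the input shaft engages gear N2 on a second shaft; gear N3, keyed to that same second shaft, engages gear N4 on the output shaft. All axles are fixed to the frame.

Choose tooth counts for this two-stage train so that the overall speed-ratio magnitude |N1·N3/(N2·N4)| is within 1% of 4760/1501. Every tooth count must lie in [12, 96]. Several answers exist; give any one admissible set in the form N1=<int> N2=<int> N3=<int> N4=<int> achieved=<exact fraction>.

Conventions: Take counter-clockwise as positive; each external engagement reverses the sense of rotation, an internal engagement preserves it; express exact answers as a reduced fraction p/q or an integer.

topology: fixed-axis compound train — 2 stages, target 4760/1501
target = 4760/1501 in lowest terms: an exact hit needs N1·N3 = k·4760 and N2·N4 = k·1501 for one integer k, every count in [12, 96]; additionally prefer no 1:1 stage (N1 ≠ N2, N3 ≠ N4)
k = 1: N1·N3 = 4760 = 56·85, N2·N4 = 1501 = 19·79
achieved = 56·85/(19·79) = 4760/1501; |achieved − target| = 0 ≤ 238/7505 ✓

N1=56 N2=19 N3=85 N4=79 achieved=4760/1501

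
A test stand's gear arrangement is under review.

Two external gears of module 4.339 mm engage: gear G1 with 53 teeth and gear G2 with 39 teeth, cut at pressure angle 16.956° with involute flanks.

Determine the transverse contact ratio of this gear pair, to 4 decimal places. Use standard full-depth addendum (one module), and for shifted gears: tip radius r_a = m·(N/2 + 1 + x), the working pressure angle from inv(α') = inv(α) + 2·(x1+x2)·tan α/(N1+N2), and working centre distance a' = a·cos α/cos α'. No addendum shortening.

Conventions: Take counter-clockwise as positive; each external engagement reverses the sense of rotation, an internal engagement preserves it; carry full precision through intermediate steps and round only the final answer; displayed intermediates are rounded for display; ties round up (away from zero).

1.9149

class = single-mesh tooth geometry [involute pair 53T × 39T, m = 4.339]
base radii: r_b1 = 109.985052, r_b2 = 80.932397
tip radii: r_a1 = 119.322500, r_a2 = 88.949500
no profile shift: α' = α, a' = a
action lengths: √(r_a1²−r_b1²) = 46.272533, √(r_a2²−r_b2²) = 36.904751
base pitch p_b = π·m·cos α = 13.038801
CR = (46.272533 + 36.904751 − 199.594000·sin 16.95600°)/13.038801 = 1.914919
contact ratio ≈ 1.9149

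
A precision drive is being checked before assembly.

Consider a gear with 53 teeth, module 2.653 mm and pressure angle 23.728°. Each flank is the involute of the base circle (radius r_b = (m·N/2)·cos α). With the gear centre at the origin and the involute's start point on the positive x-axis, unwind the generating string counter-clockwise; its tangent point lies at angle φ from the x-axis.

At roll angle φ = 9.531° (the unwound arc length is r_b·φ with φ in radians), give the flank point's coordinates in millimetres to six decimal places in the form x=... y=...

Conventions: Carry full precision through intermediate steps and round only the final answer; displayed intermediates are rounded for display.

x=65.245718 y=0.098480

recognized (one wheel, involute flank): single-mesh tooth geometry, m = 2.653, N = 53
pitch radius r_p = m·N/2 = 2.653·53/2 = 70.304500
base radius r_b = r_p·cos α = 70.304500·cos 23.728° = 64.361383
roll angle φ = 9.531° = 0.16634733 rad
x = r_b·(cos φ + φ·sin φ) = 65.245718
y = r_b·(sin φ − φ·cos φ) = 0.098480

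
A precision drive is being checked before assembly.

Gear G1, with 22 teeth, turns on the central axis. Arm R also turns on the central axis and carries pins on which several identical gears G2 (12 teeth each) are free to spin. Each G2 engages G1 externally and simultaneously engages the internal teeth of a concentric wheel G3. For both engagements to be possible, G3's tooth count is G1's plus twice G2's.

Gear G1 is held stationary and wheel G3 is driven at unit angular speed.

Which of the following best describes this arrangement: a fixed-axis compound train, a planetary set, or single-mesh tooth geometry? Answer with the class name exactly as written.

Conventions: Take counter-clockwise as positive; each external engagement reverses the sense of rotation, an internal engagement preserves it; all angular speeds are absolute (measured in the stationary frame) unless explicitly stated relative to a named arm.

planetary set (22T centre, 12T on arm, 46T internal) — Willis relation
classification: planetary set

planetary set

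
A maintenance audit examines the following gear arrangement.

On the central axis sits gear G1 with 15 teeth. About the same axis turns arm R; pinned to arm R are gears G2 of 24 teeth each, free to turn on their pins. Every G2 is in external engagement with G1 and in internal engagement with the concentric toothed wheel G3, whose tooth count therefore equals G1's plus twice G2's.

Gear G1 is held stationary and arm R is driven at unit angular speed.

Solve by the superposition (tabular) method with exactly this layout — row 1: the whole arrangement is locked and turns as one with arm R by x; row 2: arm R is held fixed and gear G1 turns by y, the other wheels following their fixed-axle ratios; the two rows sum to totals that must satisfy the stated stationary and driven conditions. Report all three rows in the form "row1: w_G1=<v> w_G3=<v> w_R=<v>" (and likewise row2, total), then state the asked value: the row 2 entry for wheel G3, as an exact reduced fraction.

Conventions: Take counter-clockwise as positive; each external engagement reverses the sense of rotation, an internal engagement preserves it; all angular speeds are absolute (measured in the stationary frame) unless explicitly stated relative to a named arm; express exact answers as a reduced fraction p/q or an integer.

class = planetary set [G3 = 15+2·24 = 63; Willis about the carrier]
row 1 — lock + rotate with arm: ω_sun = ω_ring = ω_arm = x
row 2 (arm held, sun turns y): ω_ring = −(15/63)·y, ω_arm = 0
boundary: total ω_sun = x + y = 0 and total ω_arm = x = 1  ⇒  y = -1, x = 1
row 2 ring = −(15/63)·(-1) = 5/21
totals (row 1 + row 2): sun 1 + (-1) = 0, ring 1 + 5/21 = 26/21, arm 1 + 0 = 1
asked cell (row2, ring) = 5/21

row1: w_G1=1 w_G3=1 w_R=1
row2: w_G1=-1 w_G3=5/21 w_R=0
total: w_G1=0 w_G3=26/21 w_R=1
asked value: 5/21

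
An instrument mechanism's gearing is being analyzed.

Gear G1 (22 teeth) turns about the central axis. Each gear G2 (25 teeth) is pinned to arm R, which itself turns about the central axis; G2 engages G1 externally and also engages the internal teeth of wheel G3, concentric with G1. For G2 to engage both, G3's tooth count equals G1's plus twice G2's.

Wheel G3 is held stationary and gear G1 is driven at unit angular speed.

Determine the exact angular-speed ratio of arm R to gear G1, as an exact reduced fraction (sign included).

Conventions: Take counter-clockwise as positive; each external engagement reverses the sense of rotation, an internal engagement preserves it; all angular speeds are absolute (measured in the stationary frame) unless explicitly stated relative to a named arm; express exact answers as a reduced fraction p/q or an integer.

11/47

planetary set (22T centre, 25T on arm, 72T internal) — Willis relation
ring teeth: 22 + 2·25 = 72
22(ω_sun−ω_arm) = −72(ω_ring−ω_arm),  ω_ring = 0, ω_sun = 1
22(1−ω_arm) = −72(0−ω_arm)  ⇒  94·ω_arm = 22  ⇒  ω_arm = 11/47
ω_out/ω_in = 11/47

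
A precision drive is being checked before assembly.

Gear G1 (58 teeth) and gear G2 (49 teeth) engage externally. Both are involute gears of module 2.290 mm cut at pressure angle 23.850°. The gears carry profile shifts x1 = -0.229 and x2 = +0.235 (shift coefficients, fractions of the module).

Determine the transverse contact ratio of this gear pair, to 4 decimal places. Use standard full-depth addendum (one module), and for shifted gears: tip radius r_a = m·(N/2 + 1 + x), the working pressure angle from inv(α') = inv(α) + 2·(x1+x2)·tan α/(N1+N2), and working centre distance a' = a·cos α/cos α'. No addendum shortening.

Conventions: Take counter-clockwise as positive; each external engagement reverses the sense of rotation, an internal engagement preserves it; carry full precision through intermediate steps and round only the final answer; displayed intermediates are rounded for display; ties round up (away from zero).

class = single-mesh tooth geometry [involute pair 58T × 49T, m = 2.290]
base radii: r_b1 = 60.739061, r_b2 = 51.314035
tip radii: r_a1 = 68.175590, r_a2 = 58.933150
inv(α') = inv(23.850°) + 2·(-0.229+0.235)·tan α/(58+49) = 0.02588393  ⇒  α' = 23.86452°
a' = a·cos α / cos α' = 122.5150·cos 23.850°/cos 23.86452° = 122.528736
action lengths: √(r_a1²−r_b1²) = 30.962517, √(r_a2²−r_b2²) = 28.982512
base pitch p_b = π·m·cos α = 6.579910
CR = (30.962517 + 28.982512 − 122.528736·sin 23.86452°)/6.579910 = 1.576452
contact ratio ≈ 1.5765

1.5765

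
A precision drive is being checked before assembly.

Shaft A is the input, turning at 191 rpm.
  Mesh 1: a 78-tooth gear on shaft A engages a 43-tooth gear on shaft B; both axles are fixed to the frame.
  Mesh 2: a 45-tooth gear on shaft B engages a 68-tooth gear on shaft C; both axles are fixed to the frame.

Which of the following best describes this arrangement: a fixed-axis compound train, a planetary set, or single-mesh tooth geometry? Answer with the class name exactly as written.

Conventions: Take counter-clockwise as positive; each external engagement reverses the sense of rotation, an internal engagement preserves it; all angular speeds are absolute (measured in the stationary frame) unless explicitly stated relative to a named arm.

fixed-axis compound train

recognized (3 fixed axles, 2 meshes): fixed-axis compound train
classification: fixed-axis compound train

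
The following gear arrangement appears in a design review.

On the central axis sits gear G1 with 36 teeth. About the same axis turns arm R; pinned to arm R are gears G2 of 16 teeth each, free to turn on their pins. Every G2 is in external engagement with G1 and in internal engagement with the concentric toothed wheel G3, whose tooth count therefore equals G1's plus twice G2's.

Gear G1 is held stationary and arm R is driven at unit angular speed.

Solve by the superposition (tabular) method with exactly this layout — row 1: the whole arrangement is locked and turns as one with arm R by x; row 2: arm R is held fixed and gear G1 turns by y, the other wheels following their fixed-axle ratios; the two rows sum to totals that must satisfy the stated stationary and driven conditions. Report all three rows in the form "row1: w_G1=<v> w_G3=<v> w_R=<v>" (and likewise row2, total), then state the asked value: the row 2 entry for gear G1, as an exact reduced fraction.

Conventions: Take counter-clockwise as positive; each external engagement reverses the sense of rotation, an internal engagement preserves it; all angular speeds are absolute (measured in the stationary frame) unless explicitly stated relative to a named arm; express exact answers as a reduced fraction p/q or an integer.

class = planetary set [G3 = 36+2·16 = 68; Willis about the carrier]
row 1: whole set turns with the arm by x
row 2: sun turns y, ring = −(36/68)·y, arm 0
boundary: total ω_sun = x + y = 0 and total ω_arm = x = 1  ⇒  y = -1, x = 1
row 2 ring = −(36/68)·(-1) = 9/17
totals (row 1 + row 2): sun 1 + (-1) = 0, ring 1 + 9/17 = 26/17, arm 1 + 0 = 1
asked cell (row2, sun) = -1

row1: w_G1=1 w_G3=1 w_R=1
row2: w_G1=-1 w_G3=9/17 w_R=0
total: w_G1=0 w_G3=26/17 w_R=1
asked value: -1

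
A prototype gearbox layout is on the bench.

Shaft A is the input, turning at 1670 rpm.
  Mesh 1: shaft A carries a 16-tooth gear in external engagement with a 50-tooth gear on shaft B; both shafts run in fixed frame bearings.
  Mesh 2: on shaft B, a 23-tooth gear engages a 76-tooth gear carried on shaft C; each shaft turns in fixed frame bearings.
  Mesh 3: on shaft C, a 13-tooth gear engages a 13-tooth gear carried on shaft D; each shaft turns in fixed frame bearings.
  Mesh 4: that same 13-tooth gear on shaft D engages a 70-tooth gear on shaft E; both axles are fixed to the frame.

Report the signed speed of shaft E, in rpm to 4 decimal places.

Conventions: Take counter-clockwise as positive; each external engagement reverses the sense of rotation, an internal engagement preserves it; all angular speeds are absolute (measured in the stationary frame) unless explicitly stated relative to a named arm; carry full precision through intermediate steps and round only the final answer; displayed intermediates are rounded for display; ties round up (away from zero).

+30.0349 rpm

recognized (5 fixed axles, 4 meshes): fixed-axis compound train
mesh 1 [16T→50T]: ω = 1670.0000×16/50 = 534.4000 rpm, sense flips to −
mesh 2 [23T→76T]: ω = 534.4000×23/76 = 161.7263 rpm, sense flips to +
mesh 3 [13T→13T]: ω = 161.7263×13/13 = 161.7263 rpm, sense flips to −
mesh 4 [13T→70T]: ω = 161.7263×13/70 = 30.0349 rpm, sense flips to +
signed output speed = +30.0349 rpm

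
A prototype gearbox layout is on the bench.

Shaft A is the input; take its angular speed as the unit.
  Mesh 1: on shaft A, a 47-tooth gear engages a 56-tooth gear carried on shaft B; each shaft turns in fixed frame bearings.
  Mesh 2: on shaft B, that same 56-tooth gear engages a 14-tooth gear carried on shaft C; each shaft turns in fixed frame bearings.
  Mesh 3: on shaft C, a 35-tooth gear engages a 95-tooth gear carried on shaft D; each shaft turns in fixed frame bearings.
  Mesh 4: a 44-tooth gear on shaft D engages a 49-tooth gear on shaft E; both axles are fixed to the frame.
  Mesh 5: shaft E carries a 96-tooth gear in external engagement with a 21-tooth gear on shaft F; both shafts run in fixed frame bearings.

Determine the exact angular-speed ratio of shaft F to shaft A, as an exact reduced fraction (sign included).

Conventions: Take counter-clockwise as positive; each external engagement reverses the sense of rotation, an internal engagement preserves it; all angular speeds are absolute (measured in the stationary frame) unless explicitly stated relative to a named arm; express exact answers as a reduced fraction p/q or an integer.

class = fixed-axis compound train [5 meshes; 5 ratios multiply, 5 sense flips]
mesh 1 [47T→56T]: running ratio 47/56, sense −
mesh 2 [56T→14T]: running ratio 47/14, sense +
mesh 3 [35T→95T]: running ratio 47/38, sense −
mesh 4 [44T→49T]: running ratio 1034/931, sense +
mesh 5 [96T→21T]: running ratio 33088/6517, sense −
ω_out/ω_in = -33088/6517

-33088/6517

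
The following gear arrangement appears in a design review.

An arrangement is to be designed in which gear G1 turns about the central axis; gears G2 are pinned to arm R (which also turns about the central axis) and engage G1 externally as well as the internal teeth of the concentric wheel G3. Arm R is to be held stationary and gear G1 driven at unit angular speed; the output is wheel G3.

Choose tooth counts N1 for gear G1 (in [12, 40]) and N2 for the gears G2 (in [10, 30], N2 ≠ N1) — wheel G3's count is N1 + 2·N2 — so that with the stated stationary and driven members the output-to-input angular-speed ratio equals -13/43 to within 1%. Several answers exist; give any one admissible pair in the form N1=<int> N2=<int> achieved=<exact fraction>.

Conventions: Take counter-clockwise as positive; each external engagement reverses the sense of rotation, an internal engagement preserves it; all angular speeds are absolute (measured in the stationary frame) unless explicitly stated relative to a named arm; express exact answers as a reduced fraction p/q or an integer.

design class (target -13/43): planetary set
Willis with ω_arm = 0: ω_ring/ω_sun = −N1/N3; set equal to -13/43  ⇒  N3/N1 = −1/(-13/43) = 43/13
N3 = N1 + 2·N2  ⇒  N2/N1 = (N3/N1 − 1)/2 = (43/13 − 1)/2 = 15/13
smallest multiple with N1 ≥ 12 and N2 ≥ 10: k = 1  ⇒  N1 = 1·13 = 13, N2 = 1·15 = 15 (N1 ≤ 40, N2 ≤ 30, N2 ≠ N1 ✓), N3 = 13 + 2·15 = 43
check: −N1/N3 with N1 = 13, N3 = 43 gives -13/43; |achieved − target| = 0 ≤ 13/4300 ✓

N1=13 N2=15 achieved=-13/43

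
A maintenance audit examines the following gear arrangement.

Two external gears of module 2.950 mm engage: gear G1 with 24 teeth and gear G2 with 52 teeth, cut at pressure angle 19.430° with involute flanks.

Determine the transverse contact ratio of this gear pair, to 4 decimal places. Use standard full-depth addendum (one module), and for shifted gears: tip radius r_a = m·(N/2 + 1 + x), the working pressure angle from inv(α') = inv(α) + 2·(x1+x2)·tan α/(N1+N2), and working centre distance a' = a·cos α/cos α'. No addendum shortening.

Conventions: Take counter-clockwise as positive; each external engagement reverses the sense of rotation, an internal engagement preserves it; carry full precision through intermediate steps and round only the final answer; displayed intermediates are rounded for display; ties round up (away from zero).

topology: single-mesh involute geometry — m = 2.950, 24T/52T pair
base radii: r_b1 = 33.383921, r_b2 = 72.331828
tip radii: r_a1 = 38.350000, r_a2 = 79.650000
no profile shift: α' = α, a' = a
action lengths: √(r_a1²−r_b1²) = 18.874224, √(r_a2²−r_b2²) = 33.350099
base pitch p_b = π·m·cos α = 8.739890
CR = (18.874224 + 33.350099 − 112.100000·sin 19.43000°)/8.739890 = 1.708683
contact ratio ≈ 1.7087

1.7087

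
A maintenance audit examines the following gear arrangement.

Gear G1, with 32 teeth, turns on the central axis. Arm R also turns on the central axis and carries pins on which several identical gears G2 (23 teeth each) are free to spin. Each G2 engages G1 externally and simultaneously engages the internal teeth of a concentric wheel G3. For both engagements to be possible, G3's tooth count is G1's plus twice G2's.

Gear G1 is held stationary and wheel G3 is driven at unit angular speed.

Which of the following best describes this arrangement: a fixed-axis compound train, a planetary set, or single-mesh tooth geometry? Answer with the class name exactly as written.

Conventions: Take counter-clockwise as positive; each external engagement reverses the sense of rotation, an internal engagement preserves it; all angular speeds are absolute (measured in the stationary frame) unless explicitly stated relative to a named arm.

planetary set (32T centre, 23T on arm, 78T internal) — Willis relation
classification: planetary set

planetary set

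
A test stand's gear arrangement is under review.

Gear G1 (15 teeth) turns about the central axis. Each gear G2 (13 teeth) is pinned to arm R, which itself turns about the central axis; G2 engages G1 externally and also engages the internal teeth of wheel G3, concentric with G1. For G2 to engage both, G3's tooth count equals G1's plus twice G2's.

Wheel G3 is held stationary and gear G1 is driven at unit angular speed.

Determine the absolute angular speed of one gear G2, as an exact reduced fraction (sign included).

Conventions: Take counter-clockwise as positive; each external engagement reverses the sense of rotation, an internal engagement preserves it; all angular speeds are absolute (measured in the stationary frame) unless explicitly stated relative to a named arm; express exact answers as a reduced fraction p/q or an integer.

topology: planetary set — G1 15T / G2 13T / G3 41T, arm = carrier (Willis)
ring teeth: 15 + 2·13 = 41
15(ω_sun−ω_arm) = −41(ω_ring−ω_arm),  ω_ring = 0, ω_sun = 1
15(1−ω_arm) = −41(0−ω_arm)  ⇒  56·ω_arm = 15  ⇒  ω_arm = 15/56
sun–planet mesh: 15·(1−15/56) = −13·(ω_p−ω_arm)  ⇒  ω_p−ω_arm = -615/728
ω_p = 15/56 − 615/728 = -15/26
exact speed ratio = -15/26

-15/26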